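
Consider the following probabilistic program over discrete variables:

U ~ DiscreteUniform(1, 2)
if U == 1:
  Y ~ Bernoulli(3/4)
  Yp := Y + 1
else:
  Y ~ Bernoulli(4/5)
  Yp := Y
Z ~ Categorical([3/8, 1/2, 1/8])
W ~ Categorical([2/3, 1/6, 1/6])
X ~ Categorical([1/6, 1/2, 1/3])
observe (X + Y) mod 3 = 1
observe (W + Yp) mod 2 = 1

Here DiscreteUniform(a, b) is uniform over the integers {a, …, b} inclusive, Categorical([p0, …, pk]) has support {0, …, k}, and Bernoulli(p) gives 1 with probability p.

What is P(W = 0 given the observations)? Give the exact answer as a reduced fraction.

Enumerate traces; 18 have nonzero weight after conditioning:
  (U=1, Y=0, Z=0, W=0, X=1) weight 1/64
  (U=1, Y=0, Z=0, W=2, X=1) weight 1/256
  (U=1, Y=0, Z=1, W=0, X=1) weight 1/48
  (U=1, Y=0, Z=1, W=2, X=1) weight 1/192
  (U=1, Y=0, Z=2, W=0, X=1) weight 1/192
  (U=1, Y=0, Z=2, W=2, X=1) weight 1/768
  (U=1, Y=1, Z=0, W=1, X=0) weight 1/256
  (U=1, Y=1, Z=1, W=1, X=0) weight 1/192
  … 10 more
Group by W:
  weight(W=0) = 31/360
  weight(W=1) = 3/160
  weight(W=2) = 31/1440
Total weight = 31/360 + 3/160 + 31/1440 = 91/720
P(W=0 | obs) = 31/360 / 91/720 = 62/91
P(W=1 | obs) = 3/160 / 91/720 = 27/182
P(W=2 | obs) = 31/1440 / 91/720 = 31/182

P(W = 0 | obs) = 62/91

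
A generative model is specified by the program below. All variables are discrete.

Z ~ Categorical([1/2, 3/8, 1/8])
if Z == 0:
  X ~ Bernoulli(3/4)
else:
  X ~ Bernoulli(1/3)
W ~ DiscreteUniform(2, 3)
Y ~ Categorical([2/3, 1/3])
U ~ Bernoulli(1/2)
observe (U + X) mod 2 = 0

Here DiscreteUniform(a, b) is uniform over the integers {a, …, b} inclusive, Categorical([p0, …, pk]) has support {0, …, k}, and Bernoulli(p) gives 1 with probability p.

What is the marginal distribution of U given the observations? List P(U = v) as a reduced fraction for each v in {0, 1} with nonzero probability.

Enumerate traces; 24 have nonzero weight after conditioning:
  (Z=0, X=0, W=2, Y=0, U=0) weight 1/48
  (Z=0, X=0, W=2, Y=1, U=0) weight 1/96
  (Z=0, X=0, W=3, Y=0, U=0) weight 1/48
  (Z=0, X=0, W=3, Y=1, U=0) weight 1/96
  (Z=0, X=1, W=2, Y=0, U=1) weight 1/16
  (Z=0, X=1, W=2, Y=1, U=1) weight 1/32
  (Z=0, X=1, W=3, Y=0, U=1) weight 1/16
  (Z=0, X=1, W=3, Y=1, U=1) weight 1/32
  … 16 more
Group by U:
  weight(U=0) = 11/48
  weight(U=1) = 13/48
Total weight = 11/48 + 13/48 = 1/2
P(U=0 | obs) = 11/48 / 1/2 = 11/24
P(U=1 | obs) = 13/48 / 1/2 = 13/24

P(U=0) = 11/24, P(U=1) = 13/24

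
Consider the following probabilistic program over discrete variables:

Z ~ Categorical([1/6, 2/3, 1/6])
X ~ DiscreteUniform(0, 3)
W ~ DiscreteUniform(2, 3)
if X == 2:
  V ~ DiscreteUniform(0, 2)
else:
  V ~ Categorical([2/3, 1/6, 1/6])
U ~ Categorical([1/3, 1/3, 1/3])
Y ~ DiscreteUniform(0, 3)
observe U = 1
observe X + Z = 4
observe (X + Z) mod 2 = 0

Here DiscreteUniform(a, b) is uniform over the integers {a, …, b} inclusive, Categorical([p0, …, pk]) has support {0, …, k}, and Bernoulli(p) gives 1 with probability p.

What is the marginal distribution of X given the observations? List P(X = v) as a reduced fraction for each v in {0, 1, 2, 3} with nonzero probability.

Enumerate traces; 48 have nonzero weight after conditioning:
  (Z=1, X=3, W=2, V=0, U=1, Y=0) weight 1/216
  (Z=1, X=3, W=2, V=0, U=1, Y=1) weight 1/216
  (Z=1, X=3, W=2, V=0, U=1, Y=2) weight 1/216
  (Z=1, X=3, W=2, V=0, U=1, Y=3) weight 1/216
  (Z=1, X=3, W=2, V=1, U=1, Y=0) weight 1/864
  (Z=1, X=3, W=2, V=1, U=1, Y=1) weight 1/864
  (Z=1, X=3, W=2, V=1, U=1, Y=2) weight 1/864
  (Z=1, X=3, W=2, V=1, U=1, Y=3) weight 1/864
  (Z=2, X=2, W=2, V=0, U=1, Y=0) weight 1/1728
  … 39 more
Group by X:
  weight(X=2) = 1/72
  weight(X=3) = 1/18
Total weight = 1/72 + 1/18 = 5/72
P(X=2 | obs) = 1/72 / 5/72 = 1/5
P(X=3 | obs) = 1/18 / 5/72 = 4/5

P(X=2) = 1/5, P(X=3) = 4/5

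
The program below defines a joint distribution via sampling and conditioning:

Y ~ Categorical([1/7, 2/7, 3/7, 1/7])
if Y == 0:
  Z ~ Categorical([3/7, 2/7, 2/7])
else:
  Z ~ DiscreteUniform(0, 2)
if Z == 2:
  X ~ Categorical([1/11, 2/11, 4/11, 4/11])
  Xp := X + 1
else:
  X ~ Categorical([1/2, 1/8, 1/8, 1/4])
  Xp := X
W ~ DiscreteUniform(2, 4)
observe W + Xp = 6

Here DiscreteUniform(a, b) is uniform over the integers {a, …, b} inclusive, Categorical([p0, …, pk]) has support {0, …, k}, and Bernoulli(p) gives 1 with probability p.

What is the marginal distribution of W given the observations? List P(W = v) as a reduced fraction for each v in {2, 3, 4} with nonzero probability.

P(W=2) = 512/2369, P(W=3) = 1238/2369, P(W=4) = 619/2369

Enumerate traces; 28 have nonzero weight after conditioning:
  (Y=0, Z=0, X=2, W=4) weight 1/392
  (Y=0, Z=0, X=3, W=3) weight 1/196
  (Y=0, Z=1, X=2, W=4) weight 1/588
  (Y=0, Z=1, X=3, W=3) weight 1/294
  (Y=0, Z=2, X=1, W=4) weight 4/1617
  (Y=0, Z=2, X=2, W=3) weight 8/1617
  (Y=0, Z=2, X=3, W=2) weight 8/1617
  (Y=1, Z=0, X=2, W=4) weight 1/252
  … 20 more
Group by W:
  weight(W=2) = 64/1617
  weight(W=3) = 619/6468
  weight(W=4) = 619/12936
Total weight = 64/1617 + 619/6468 + 619/12936 = 2369/12936
P(W=2 | obs) = 64/1617 / 2369/12936 = 512/2369
P(W=3 | obs) = 619/6468 / 2369/12936 = 1238/2369
P(W=4 | obs) = 619/12936 / 2369/12936 = 619/2369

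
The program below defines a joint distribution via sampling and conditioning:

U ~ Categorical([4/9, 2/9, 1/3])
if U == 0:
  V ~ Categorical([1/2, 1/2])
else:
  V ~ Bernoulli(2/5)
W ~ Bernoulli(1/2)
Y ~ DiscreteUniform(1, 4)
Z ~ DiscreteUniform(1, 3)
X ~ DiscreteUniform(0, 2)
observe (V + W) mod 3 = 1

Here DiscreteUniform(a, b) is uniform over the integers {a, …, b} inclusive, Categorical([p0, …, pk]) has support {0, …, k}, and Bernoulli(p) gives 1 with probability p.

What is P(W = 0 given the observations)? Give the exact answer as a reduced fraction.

Enumerate traces; 216 have nonzero weight after conditioning:
  (U=0, V=0, W=1, Y=1, Z=1, X=0) weight 1/324
  (U=0, V=0, W=1, Y=1, Z=1, X=1) weight 1/324
  (U=0, V=0, W=1, Y=1, Z=1, X=2) weight 1/324
  (U=0, V=0, W=1, Y=1, Z=2, X=0) weight 1/324
  (U=0, V=0, W=1, Y=1, Z=2, X=1) weight 1/324
  (U=0, V=0, W=1, Y=1, Z=2, X=2) weight 1/324
  (U=0, V=0, W=1, Y=1, Z=3, X=0) weight 1/324
  (U=0, V=0, W=1, Y=1, Z=3, X=1) weight 1/324
  (U=0, V=1, W=0, Y=1, Z=1, X=0) weight 1/324
  … 207 more
Group by W:
  weight(W=0) = 2/9
  weight(W=1) = 5/18
Total weight = 2/9 + 5/18 = 1/2
P(W=0 | obs) = 2/9 / 1/2 = 4/9
P(W=1 | obs) = 5/18 / 1/2 = 5/9

P(W = 0 | obs) = 4/9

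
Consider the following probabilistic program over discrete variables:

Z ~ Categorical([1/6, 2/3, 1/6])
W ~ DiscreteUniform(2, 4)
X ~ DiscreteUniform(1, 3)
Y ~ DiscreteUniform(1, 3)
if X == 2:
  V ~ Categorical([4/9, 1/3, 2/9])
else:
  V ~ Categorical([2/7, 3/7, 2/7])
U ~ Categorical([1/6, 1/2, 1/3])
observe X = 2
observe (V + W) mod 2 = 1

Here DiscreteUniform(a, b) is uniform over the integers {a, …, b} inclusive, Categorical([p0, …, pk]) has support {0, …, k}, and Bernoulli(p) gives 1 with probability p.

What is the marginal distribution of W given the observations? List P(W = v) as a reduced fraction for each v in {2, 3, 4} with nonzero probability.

P(W=2) = 1/4, P(W=3) = 1/2, P(W=4) = 1/4

Enumerate traces; 108 have nonzero weight after conditioning:
  (Z=0, W=2, X=2, Y=1, V=1, U=0) weight 1/2916
  (Z=0, W=2, X=2, Y=1, V=1, U=1) weight 1/972
  (Z=0, W=2, X=2, Y=1, V=1, U=2) weight 1/1458
  (Z=0, W=2, X=2, Y=2, V=1, U=0) weight 1/2916
  (Z=0, W=2, X=2, Y=2, V=1, U=1) weight 1/972
  (Z=0, W=2, X=2, Y=2, V=1, U=2) weight 1/1458
  (Z=0, W=2, X=2, Y=3, V=1, U=0) weight 1/2916
  (Z=0, W=2, X=2, Y=3, V=1, U=1) weight 1/972
  (Z=0, W=3, X=2, Y=1, V=0, U=0) weight 1/2187
  (Z=0, W=4, X=2, Y=1, V=1, U=0) weight 1/2916
  … 98 more
Group by W:
  weight(W=2) = 1/27
  weight(W=3) = 2/27
  weight(W=4) = 1/27
Total weight = 1/27 + 2/27 + 1/27 = 4/27
P(W=2 | obs) = 1/27 / 4/27 = 1/4
P(W=3 | obs) = 2/27 / 4/27 = 1/2
P(W=4 | obs) = 1/27 / 4/27 = 1/4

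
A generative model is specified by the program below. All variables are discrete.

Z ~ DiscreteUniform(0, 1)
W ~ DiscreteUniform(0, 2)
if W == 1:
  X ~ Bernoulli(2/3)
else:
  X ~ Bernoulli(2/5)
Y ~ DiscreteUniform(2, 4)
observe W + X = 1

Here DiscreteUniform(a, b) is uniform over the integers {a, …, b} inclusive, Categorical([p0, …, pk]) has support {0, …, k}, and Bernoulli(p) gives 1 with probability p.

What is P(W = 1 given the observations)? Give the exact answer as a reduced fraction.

P(W = 1 | obs) = 5/11

Enumerate traces; 12 have nonzero weight after conditioning:
  (Z=0, W=0, X=1, Y=2) weight 1/45
  (Z=0, W=0, X=1, Y=3) weight 1/45
  (Z=0, W=0, X=1, Y=4) weight 1/45
  (Z=0, W=1, X=0, Y=2) weight 1/54
  (Z=0, W=1, X=0, Y=3) weight 1/54
  (Z=0, W=1, X=0, Y=4) weight 1/54
  (Z=1, W=0, X=1, Y=2) weight 1/45
  (Z=1, W=0, X=1, Y=3) weight 1/45
  … 4 more
Group by W:
  weight(W=0) = 2/15
  weight(W=1) = 1/9
Total weight = 2/15 + 1/9 = 11/45
P(W=0 | obs) = 2/15 / 11/45 = 6/11
P(W=1 | obs) = 1/9 / 11/45 = 5/11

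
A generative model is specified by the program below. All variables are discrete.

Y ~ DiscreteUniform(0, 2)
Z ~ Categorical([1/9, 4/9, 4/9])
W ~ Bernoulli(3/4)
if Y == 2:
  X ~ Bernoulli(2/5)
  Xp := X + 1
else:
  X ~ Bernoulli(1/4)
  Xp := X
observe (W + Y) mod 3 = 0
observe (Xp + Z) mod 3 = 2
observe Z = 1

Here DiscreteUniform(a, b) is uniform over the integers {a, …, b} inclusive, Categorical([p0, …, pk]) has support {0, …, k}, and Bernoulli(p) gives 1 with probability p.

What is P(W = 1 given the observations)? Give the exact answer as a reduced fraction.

P(W = 1 | obs) = 36/41

Enumerate traces; 2 have nonzero weight after conditioning:
  (Y=0, Z=1, W=0, X=1) weight 1/108
  (Y=2, Z=1, W=1, X=0) weight 1/15
Group by W:
  weight(W=0) = 1/108
  weight(W=1) = 1/15
Total weight = 1/108 + 1/15 = 41/540
P(W=0 | obs) = 1/108 / 41/540 = 5/41
P(W=1 | obs) = 1/15 / 41/540 = 36/41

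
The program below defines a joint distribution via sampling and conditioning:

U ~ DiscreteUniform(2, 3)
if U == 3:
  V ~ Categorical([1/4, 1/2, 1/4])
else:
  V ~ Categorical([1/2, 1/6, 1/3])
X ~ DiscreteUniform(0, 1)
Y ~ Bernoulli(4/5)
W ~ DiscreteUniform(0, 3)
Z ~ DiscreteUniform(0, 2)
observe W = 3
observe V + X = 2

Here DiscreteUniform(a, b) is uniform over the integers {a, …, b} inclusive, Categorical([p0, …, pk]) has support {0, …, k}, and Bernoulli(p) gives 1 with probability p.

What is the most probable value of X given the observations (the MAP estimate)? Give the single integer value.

Enumerate traces; 24 have nonzero weight after conditioning:
  (U=2, V=1, X=1, Y=0, W=3, Z=0) weight 1/1440
  (U=2, V=1, X=1, Y=0, W=3, Z=1) weight 1/1440
  (U=2, V=1, X=1, Y=0, W=3, Z=2) weight 1/1440
  (U=2, V=1, X=1, Y=1, W=3, Z=0) weight 1/360
  (U=2, V=1, X=1, Y=1, W=3, Z=1) weight 1/360
  (U=2, V=1, X=1, Y=1, W=3, Z=2) weight 1/360
  (U=2, V=2, X=0, Y=0, W=3, Z=0) weight 1/720
  (U=2, V=2, X=0, Y=0, W=3, Z=1) weight 1/720
  … 16 more
Group by X:
  weight(X=0) = 7/192
  weight(X=1) = 1/24
Total weight = 7/192 + 1/24 = 5/64
P(X=0 | obs) = 7/192 / 5/64 = 7/15
P(X=1 | obs) = 1/24 / 5/64 = 8/15
argmax = 1

argmax_v P(X = v | obs) = 1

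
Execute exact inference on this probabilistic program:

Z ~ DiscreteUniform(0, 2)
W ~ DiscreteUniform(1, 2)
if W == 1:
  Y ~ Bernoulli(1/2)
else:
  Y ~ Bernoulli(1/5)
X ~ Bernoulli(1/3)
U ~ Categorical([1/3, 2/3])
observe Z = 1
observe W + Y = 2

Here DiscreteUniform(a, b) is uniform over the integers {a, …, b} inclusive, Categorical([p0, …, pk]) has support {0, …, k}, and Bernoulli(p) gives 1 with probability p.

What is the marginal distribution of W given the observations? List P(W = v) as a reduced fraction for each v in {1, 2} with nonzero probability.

P(W=1) = 5/13, P(W=2) = 8/13

Enumerate traces; 8 have nonzero weight after conditioning:
  (Z=1, W=1, Y=1, X=0, U=0) weight 1/54
  (Z=1, W=1, Y=1, X=0, U=1) weight 1/27
  (Z=1, W=1, Y=1, X=1, U=0) weight 1/108
  (Z=1, W=1, Y=1, X=1, U=1) weight 1/54
  (Z=1, W=2, Y=0, X=0, U=0) weight 4/135
  (Z=1, W=2, Y=0, X=0, U=1) weight 8/135
  (Z=1, W=2, Y=0, X=1, U=0) weight 2/135
  (Z=1, W=2, Y=0, X=1, U=1) weight 4/135
Group by W:
  weight(W=1) = 1/12
  weight(W=2) = 2/15
Total weight = 1/12 + 2/15 = 13/60
P(W=1 | obs) = 1/12 / 13/60 = 5/13
P(W=2 | obs) = 2/15 / 13/60 = 8/13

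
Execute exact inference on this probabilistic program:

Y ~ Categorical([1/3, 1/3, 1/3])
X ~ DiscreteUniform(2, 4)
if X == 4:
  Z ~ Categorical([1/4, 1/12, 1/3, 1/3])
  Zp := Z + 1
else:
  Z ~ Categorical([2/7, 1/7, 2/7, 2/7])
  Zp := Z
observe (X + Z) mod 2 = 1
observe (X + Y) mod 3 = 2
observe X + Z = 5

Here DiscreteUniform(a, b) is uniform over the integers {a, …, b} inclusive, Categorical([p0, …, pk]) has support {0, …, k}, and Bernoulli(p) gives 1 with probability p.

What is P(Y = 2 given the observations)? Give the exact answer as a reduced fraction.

P(Y = 2 | obs) = 24/55

Enumerate traces; 3 have nonzero weight after conditioning:
  (Y=0, X=2, Z=3) weight 2/63
  (Y=1, X=4, Z=1) weight 1/108
  (Y=2, X=3, Z=2) weight 2/63
Group by Y:
  weight(Y=0) = 2/63
  weight(Y=1) = 1/108
  weight(Y=2) = 2/63
Total weight = 2/63 + 1/108 + 2/63 = 55/756
P(Y=0 | obs) = 2/63 / 55/756 = 24/55
P(Y=1 | obs) = 1/108 / 55/756 = 7/55
P(Y=2 | obs) = 2/63 / 55/756 = 24/55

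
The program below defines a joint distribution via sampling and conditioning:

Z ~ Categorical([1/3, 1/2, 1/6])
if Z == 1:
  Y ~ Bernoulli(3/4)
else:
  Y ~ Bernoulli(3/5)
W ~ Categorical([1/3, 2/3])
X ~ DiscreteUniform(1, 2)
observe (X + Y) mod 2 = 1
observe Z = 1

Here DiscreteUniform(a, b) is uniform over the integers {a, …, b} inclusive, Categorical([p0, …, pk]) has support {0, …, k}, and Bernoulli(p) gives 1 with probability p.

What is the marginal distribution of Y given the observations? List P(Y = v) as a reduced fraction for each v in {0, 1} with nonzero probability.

Enumerate traces; 4 have nonzero weight after conditioning:
  (Z=1, Y=0, W=0, X=1) weight 1/48
  (Z=1, Y=0, W=1, X=1) weight 1/24
  (Z=1, Y=1, W=0, X=2) weight 1/16
  (Z=1, Y=1, W=1, X=2) weight 1/8
Group by Y:
  weight(Y=0) = 1/16
  weight(Y=1) = 3/16
Total weight = 1/16 + 3/16 = 1/4
P(Y=0 | obs) = 1/16 / 1/4 = 1/4
P(Y=1 | obs) = 3/16 / 1/4 = 3/4

P(Y=0) = 1/4, P(Y=1) = 3/4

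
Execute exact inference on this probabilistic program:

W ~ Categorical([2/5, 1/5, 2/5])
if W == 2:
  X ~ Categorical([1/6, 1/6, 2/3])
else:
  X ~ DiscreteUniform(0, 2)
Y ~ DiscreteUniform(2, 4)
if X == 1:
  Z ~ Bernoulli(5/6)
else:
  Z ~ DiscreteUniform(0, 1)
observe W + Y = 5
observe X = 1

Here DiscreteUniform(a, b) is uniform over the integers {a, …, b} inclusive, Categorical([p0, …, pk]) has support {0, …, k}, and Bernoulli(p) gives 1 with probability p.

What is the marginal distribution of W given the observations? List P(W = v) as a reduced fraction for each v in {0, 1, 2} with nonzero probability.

Enumerate traces; 4 have nonzero weight after conditioning:
  (W=1, X=1, Y=4, Z=0) weight 1/270
  (W=1, X=1, Y=4, Z=1) weight 1/54
  (W=2, X=1, Y=3, Z=0) weight 1/270
  (W=2, X=1, Y=3, Z=1) weight 1/54
Group by W:
  weight(W=1) = 1/45
  weight(W=2) = 1/45
Total weight = 1/45 + 1/45 = 2/45
P(W=1 | obs) = 1/45 / 2/45 = 1/2
P(W=2 | obs) = 1/45 / 2/45 = 1/2

P(W=1) = 1/2, P(W=2) = 1/2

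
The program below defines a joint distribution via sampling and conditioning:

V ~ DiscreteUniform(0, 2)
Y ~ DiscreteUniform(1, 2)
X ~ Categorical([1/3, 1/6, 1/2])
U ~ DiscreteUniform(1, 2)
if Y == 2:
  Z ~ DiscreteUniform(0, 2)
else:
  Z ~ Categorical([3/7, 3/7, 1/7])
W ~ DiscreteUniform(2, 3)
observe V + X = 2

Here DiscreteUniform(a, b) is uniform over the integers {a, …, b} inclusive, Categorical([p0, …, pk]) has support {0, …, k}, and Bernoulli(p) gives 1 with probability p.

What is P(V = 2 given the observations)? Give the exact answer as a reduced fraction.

Enumerate traces; 72 have nonzero weight after conditioning:
  (V=0, Y=1, X=2, U=1, Z=0, W=2) weight 1/112
  (V=0, Y=1, X=2, U=1, Z=0, W=3) weight 1/112
  (V=0, Y=1, X=2, U=1, Z=1, W=2) weight 1/112
  (V=0, Y=1, X=2, U=1, Z=1, W=3) weight 1/112
  (V=0, Y=1, X=2, U=1, Z=2, W=2) weight 1/336
  (V=0, Y=1, X=2, U=1, Z=2, W=3) weight 1/336
  (V=0, Y=1, X=2, U=2, Z=0, W=2) weight 1/112
  (V=0, Y=1, X=2, U=2, Z=0, W=3) weight 1/112
  (V=1, Y=1, X=1, U=1, Z=0, W=2) weight 1/336
  (V=2, Y=1, X=0, U=1, Z=0, W=2) weight 1/168
  … 62 more
Group by V:
  weight(V=0) = 1/6
  weight(V=1) = 1/18
  weight(V=2) = 1/9
Total weight = 1/6 + 1/18 + 1/9 = 1/3
P(V=0 | obs) = 1/6 / 1/3 = 1/2
P(V=1 | obs) = 1/18 / 1/3 = 1/6
P(V=2 | obs) = 1/9 / 1/3 = 1/3

P(V = 2 | obs) = 1/3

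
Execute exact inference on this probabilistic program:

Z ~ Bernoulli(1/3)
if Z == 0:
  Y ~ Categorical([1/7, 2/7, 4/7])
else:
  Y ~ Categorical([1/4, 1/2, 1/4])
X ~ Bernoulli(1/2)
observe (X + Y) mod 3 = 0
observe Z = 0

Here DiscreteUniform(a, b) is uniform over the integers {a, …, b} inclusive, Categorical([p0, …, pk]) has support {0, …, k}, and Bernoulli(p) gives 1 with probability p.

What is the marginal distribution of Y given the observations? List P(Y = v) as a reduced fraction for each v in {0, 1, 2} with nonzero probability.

P(Y=0) = 1/5, P(Y=2) = 4/5

Enumerate traces; 2 have nonzero weight after conditioning:
  (Z=0, Y=0, X=0) weight 1/21
  (Z=0, Y=2, X=1) weight 4/21
Group by Y:
  weight(Y=0) = 1/21
  weight(Y=2) = 4/21
Total weight = 1/21 + 4/21 = 5/21
P(Y=0 | obs) = 1/21 / 5/21 = 1/5
P(Y=2 | obs) = 4/21 / 5/21 = 4/5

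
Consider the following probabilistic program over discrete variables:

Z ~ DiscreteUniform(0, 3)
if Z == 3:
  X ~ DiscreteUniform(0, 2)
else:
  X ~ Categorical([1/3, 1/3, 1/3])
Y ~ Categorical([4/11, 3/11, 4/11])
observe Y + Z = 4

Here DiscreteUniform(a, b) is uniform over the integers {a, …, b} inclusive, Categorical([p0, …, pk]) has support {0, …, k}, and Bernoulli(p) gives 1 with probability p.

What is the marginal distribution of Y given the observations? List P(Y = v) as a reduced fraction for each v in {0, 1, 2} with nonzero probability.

Enumerate traces; 6 have nonzero weight after conditioning:
  (Z=2, X=0, Y=2) weight 1/33
  (Z=2, X=1, Y=2) weight 1/33
  (Z=2, X=2, Y=2) weight 1/33
  (Z=3, X=0, Y=1) weight 1/44
  (Z=3, X=1, Y=1) weight 1/44
  (Z=3, X=2, Y=1) weight 1/44
Group by Y:
  weight(Y=1) = 3/44
  weight(Y=2) = 1/11
Total weight = 3/44 + 1/11 = 7/44
P(Y=1 | obs) = 3/44 / 7/44 = 3/7
P(Y=2 | obs) = 1/11 / 7/44 = 4/7

P(Y=1) = 3/7, P(Y=2) = 4/7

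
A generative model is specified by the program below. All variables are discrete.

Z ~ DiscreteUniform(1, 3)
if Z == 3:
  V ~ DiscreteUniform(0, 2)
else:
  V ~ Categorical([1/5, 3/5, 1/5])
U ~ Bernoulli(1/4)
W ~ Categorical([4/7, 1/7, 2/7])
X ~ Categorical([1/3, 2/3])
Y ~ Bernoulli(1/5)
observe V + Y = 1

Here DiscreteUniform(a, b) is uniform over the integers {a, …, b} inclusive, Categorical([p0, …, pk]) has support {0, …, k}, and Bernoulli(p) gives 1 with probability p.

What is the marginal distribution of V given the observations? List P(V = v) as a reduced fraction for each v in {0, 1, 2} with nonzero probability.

Enumerate traces; 72 have nonzero weight after conditioning:
  (Z=1, V=0, U=0, W=0, X=0, Y=1) weight 1/525
  (Z=1, V=0, U=0, W=0, X=1, Y=1) weight 2/525
  (Z=1, V=0, U=0, W=1, X=0, Y=1) weight 1/2100
  (Z=1, V=0, U=0, W=1, X=1, Y=1) weight 1/1050
  (Z=1, V=0, U=0, W=2, X=0, Y=1) weight 1/1050
  (Z=1, V=0, U=0, W=2, X=1, Y=1) weight 1/525
  (Z=1, V=0, U=1, W=0, X=0, Y=1) weight 1/1575
  (Z=1, V=0, U=1, W=0, X=1, Y=1) weight 2/1575
  (Z=1, V=1, U=0, W=0, X=0, Y=0) weight 4/175
  … 63 more
Group by V:
  weight(V=0) = 11/225
  weight(V=1) = 92/225
Total weight = 11/225 + 92/225 = 103/225
P(V=0 | obs) = 11/225 / 103/225 = 11/103
P(V=1 | obs) = 92/225 / 103/225 = 92/103

P(V=0) = 11/103, P(V=1) = 92/103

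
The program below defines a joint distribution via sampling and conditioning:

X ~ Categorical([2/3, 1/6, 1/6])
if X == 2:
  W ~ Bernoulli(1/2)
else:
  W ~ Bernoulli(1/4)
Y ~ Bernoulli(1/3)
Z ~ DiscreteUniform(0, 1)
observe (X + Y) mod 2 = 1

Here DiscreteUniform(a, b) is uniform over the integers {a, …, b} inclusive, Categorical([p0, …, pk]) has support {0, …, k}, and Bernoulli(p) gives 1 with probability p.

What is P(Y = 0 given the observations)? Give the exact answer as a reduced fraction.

P(Y = 0 | obs) = 2/7

Enumerate traces; 12 have nonzero weight after conditioning:
  (X=0, W=0, Y=1, Z=0) weight 1/12
  (X=0, W=0, Y=1, Z=1) weight 1/12
  (X=0, W=1, Y=1, Z=0) weight 1/36
  (X=0, W=1, Y=1, Z=1) weight 1/36
  (X=1, W=0, Y=0, Z=0) weight 1/24
  (X=1, W=0, Y=0, Z=1) weight 1/24
  (X=1, W=1, Y=0, Z=0) weight 1/72
  (X=1, W=1, Y=0, Z=1) weight 1/72
  … 4 more
Group by Y:
  weight(Y=0) = 1/9
  weight(Y=1) = 5/18
Total weight = 1/9 + 5/18 = 7/18
P(Y=0 | obs) = 1/9 / 7/18 = 2/7
P(Y=1 | obs) = 5/18 / 7/18 = 5/7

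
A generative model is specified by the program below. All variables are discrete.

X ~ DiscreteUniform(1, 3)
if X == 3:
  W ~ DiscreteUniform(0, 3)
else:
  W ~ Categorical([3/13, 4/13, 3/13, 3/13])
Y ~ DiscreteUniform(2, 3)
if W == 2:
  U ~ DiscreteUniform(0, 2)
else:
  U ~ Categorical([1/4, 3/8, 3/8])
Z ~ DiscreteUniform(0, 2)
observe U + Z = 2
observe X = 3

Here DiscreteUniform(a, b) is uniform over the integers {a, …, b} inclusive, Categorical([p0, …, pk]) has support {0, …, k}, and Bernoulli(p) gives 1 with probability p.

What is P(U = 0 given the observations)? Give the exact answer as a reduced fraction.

Enumerate traces; 24 have nonzero weight after conditioning:
  (X=3, W=0, Y=2, U=0, Z=2) weight 1/288
  (X=3, W=0, Y=2, U=1, Z=1) weight 1/192
  (X=3, W=0, Y=2, U=2, Z=0) weight 1/192
  (X=3, W=0, Y=3, U=0, Z=2) weight 1/288
  (X=3, W=0, Y=3, U=1, Z=1) weight 1/192
  (X=3, W=0, Y=3, U=2, Z=0) weight 1/192
  (X=3, W=1, Y=2, U=0, Z=2) weight 1/288
  (X=3, W=1, Y=2, U=1, Z=1) weight 1/192
  … 16 more
Group by U:
  weight(U=0) = 13/432
  weight(U=1) = 35/864
  weight(U=2) = 35/864
Total weight = 13/432 + 35/864 + 35/864 = 1/9
P(U=0 | obs) = 13/432 / 1/9 = 13/48
P(U=1 | obs) = 35/864 / 1/9 = 35/96
P(U=2 | obs) = 35/864 / 1/9 = 35/96

P(U = 0 | obs) = 13/48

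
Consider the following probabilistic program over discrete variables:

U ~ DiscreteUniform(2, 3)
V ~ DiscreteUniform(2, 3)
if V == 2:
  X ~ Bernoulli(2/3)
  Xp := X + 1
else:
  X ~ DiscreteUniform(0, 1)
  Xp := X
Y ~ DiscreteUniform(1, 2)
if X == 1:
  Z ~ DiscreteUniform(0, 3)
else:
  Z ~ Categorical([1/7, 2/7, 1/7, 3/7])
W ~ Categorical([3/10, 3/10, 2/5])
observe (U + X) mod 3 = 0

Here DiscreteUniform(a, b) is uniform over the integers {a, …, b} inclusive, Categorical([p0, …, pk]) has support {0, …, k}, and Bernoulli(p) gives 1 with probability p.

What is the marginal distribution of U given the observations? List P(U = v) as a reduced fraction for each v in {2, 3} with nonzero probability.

P(U=2) = 7/12, P(U=3) = 5/12

Enumerate traces; 96 have nonzero weight after conditioning:
  (U=2, V=2, X=1, Y=1, Z=0, W=0) weight 1/160
  (U=2, V=2, X=1, Y=1, Z=0, W=1) weight 1/160
  (U=2, V=2, X=1, Y=1, Z=0, W=2) weight 1/120
  (U=2, V=2, X=1, Y=1, Z=1, W=0) weight 1/160
  (U=2, V=2, X=1, Y=1, Z=1, W=1) weight 1/160
  (U=2, V=2, X=1, Y=1, Z=1, W=2) weight 1/120
  (U=2, V=2, X=1, Y=1, Z=2, W=0) weight 1/160
  (U=2, V=2, X=1, Y=1, Z=2, W=1) weight 1/160
  (U=3, V=2, X=0, Y=1, Z=0, W=0) weight 1/560
  … 87 more
Group by U:
  weight(U=2) = 7/24
  weight(U=3) = 5/24
Total weight = 7/24 + 5/24 = 1/2
P(U=2 | obs) = 7/24 / 1/2 = 7/12
P(U=3 | obs) = 5/24 / 1/2 = 5/12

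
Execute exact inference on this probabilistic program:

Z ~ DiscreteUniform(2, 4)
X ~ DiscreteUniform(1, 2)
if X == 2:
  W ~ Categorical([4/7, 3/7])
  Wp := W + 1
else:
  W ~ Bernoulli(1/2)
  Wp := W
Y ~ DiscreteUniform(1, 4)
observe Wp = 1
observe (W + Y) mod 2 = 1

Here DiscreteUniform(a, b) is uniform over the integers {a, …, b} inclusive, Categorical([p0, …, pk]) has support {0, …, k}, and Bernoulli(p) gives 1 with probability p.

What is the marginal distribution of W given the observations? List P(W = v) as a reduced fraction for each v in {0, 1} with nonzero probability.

P(W=0) = 8/15, P(W=1) = 7/15

Enumerate traces; 12 have nonzero weight after conditioning:
  (Z=2, X=1, W=1, Y=2) weight 1/48
  (Z=2, X=1, W=1, Y=4) weight 1/48
  (Z=2, X=2, W=0, Y=1) weight 1/42
  (Z=2, X=2, W=0, Y=3) weight 1/42
  (Z=3, X=1, W=1, Y=2) weight 1/48
  (Z=3, X=1, W=1, Y=4) weight 1/48
  (Z=3, X=2, W=0, Y=1) weight 1/42
  (Z=3, X=2, W=0, Y=3) weight 1/42
  … 4 more
Group by W:
  weight(W=0) = 1/7
  weight(W=1) = 1/8
Total weight = 1/7 + 1/8 = 15/56
P(W=0 | obs) = 1/7 / 15/56 = 8/15
P(W=1 | obs) = 1/8 / 15/56 = 7/15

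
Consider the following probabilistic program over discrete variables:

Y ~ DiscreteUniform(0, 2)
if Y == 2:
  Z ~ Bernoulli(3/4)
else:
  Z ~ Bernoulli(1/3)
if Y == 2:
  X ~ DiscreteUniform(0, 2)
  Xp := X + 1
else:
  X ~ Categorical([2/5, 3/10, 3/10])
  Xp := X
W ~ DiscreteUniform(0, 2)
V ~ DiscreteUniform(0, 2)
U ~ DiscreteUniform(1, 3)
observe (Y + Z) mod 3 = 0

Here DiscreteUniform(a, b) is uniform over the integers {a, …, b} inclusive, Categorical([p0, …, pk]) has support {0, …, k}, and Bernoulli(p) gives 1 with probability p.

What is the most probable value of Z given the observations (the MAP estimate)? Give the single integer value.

Enumerate traces; 162 have nonzero weight after conditioning:
  (Y=0, Z=0, X=0, W=0, V=0, U=1) weight 4/1215
  (Y=0, Z=0, X=0, W=0, V=0, U=2) weight 4/1215
  (Y=0, Z=0, X=0, W=0, V=0, U=3) weight 4/1215
  (Y=0, Z=0, X=0, W=0, V=1, U=1) weight 4/1215
  (Y=0, Z=0, X=0, W=0, V=1, U=2) weight 4/1215
  (Y=0, Z=0, X=0, W=0, V=1, U=3) weight 4/1215
  (Y=0, Z=0, X=0, W=0, V=2, U=1) weight 4/1215
  (Y=0, Z=0, X=0, W=0, V=2, U=2) weight 4/1215
  (Y=2, Z=1, X=0, W=0, V=0, U=1) weight 1/324
  … 153 more
Group by Z:
  weight(Z=0) = 2/9
  weight(Z=1) = 1/4
Total weight = 2/9 + 1/4 = 17/36
P(Z=0 | obs) = 2/9 / 17/36 = 8/17
P(Z=1 | obs) = 1/4 / 17/36 = 9/17
argmax = 1

argmax_v P(Z = v | obs) = 1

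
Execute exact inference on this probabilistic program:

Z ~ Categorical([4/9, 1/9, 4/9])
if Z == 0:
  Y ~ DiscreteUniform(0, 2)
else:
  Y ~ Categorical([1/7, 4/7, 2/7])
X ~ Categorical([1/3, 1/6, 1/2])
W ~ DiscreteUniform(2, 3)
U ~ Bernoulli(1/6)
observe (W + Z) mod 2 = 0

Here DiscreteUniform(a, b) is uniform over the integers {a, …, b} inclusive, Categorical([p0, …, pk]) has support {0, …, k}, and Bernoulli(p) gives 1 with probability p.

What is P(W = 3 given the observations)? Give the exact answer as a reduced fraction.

P(W = 3 | obs) = 1/9

Enumerate traces; 54 have nonzero weight after conditioning:
  (Z=0, Y=0, X=0, W=2, U=0) weight 5/243
  (Z=0, Y=0, X=0, W=2, U=1) weight 1/243
  (Z=0, Y=0, X=1, W=2, U=0) weight 5/486
  (Z=0, Y=0, X=1, W=2, U=1) weight 1/486
  (Z=0, Y=0, X=2, W=2, U=0) weight 5/162
  (Z=0, Y=0, X=2, W=2, U=1) weight 1/162
  (Z=0, Y=1, X=0, W=2, U=0) weight 5/243
  (Z=0, Y=1, X=0, W=2, U=1) weight 1/243
  (Z=1, Y=0, X=0, W=3, U=0) weight 5/2268
  … 45 more
Group by W:
  weight(W=2) = 4/9
  weight(W=3) = 1/18
Total weight = 4/9 + 1/18 = 1/2
P(W=2 | obs) = 4/9 / 1/2 = 8/9
P(W=3 | obs) = 1/18 / 1/2 = 1/9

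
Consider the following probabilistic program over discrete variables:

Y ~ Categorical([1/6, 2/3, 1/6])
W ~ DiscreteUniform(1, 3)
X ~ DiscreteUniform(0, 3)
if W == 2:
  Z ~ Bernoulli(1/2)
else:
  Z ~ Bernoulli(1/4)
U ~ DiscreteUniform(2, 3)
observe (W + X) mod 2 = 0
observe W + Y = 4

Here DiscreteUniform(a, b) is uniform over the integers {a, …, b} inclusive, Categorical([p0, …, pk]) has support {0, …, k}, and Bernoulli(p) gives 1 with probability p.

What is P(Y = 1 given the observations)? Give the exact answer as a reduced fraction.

P(Y = 1 | obs) = 4/5

Enumerate traces; 16 have nonzero weight after conditioning:
  (Y=1, W=3, X=1, Z=0, U=2) weight 1/48
  (Y=1, W=3, X=1, Z=0, U=3) weight 1/48
  (Y=1, W=3, X=1, Z=1, U=2) weight 1/144
  (Y=1, W=3, X=1, Z=1, U=3) weight 1/144
  (Y=1, W=3, X=3, Z=0, U=2) weight 1/48
  (Y=1, W=3, X=3, Z=0, U=3) weight 1/48
  (Y=1, W=3, X=3, Z=1, U=2) weight 1/144
  (Y=1, W=3, X=3, Z=1, U=3) weight 1/144
  (Y=2, W=2, X=0, Z=0, U=2) weight 1/288
  … 7 more
Group by Y:
  weight(Y=1) = 1/9
  weight(Y=2) = 1/36
Total weight = 1/9 + 1/36 = 5/36
P(Y=1 | obs) = 1/9 / 5/36 = 4/5
P(Y=2 | obs) = 1/36 / 5/36 = 1/5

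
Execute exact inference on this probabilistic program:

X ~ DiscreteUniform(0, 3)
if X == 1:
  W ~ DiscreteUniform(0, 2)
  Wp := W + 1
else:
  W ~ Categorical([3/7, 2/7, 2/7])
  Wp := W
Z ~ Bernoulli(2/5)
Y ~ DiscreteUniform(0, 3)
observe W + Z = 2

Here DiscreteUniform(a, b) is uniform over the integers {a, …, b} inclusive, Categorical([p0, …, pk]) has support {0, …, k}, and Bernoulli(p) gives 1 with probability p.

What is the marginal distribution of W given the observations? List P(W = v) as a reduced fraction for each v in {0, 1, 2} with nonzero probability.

Enumerate traces; 32 have nonzero weight after conditioning:
  (X=0, W=1, Z=1, Y=0) weight 1/140
  (X=0, W=1, Z=1, Y=1) weight 1/140
  (X=0, W=1, Z=1, Y=2) weight 1/140
  (X=0, W=1, Z=1, Y=3) weight 1/140
  (X=0, W=2, Z=0, Y=0) weight 3/280
  (X=0, W=2, Z=0, Y=1) weight 3/280
  (X=0, W=2, Z=0, Y=2) weight 3/280
  (X=0, W=2, Z=0, Y=3) weight 3/280
  … 24 more
Group by W:
  weight(W=1) = 5/42
  weight(W=2) = 5/28
Total weight = 5/42 + 5/28 = 25/84
P(W=1 | obs) = 5/42 / 25/84 = 2/5
P(W=2 | obs) = 5/28 / 25/84 = 3/5

P(W=1) = 2/5, P(W=2) = 3/5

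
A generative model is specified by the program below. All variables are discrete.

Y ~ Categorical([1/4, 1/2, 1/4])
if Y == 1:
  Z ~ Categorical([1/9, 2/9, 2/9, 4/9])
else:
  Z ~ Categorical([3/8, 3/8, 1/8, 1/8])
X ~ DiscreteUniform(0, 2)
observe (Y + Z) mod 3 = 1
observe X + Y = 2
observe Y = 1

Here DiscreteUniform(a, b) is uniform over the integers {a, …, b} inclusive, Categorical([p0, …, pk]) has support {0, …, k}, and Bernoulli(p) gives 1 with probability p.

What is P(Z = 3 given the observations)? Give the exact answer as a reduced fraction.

Enumerate traces; 2 have nonzero weight after conditioning:
  (Y=1, Z=0, X=1) weight 1/54
  (Y=1, Z=3, X=1) weight 2/27
Group by Z:
  weight(Z=0) = 1/54
  weight(Z=3) = 2/27
Total weight = 1/54 + 2/27 = 5/54
P(Z=0 | obs) = 1/54 / 5/54 = 1/5
P(Z=3 | obs) = 2/27 / 5/54 = 4/5

P(Z = 3 | obs) = 4/5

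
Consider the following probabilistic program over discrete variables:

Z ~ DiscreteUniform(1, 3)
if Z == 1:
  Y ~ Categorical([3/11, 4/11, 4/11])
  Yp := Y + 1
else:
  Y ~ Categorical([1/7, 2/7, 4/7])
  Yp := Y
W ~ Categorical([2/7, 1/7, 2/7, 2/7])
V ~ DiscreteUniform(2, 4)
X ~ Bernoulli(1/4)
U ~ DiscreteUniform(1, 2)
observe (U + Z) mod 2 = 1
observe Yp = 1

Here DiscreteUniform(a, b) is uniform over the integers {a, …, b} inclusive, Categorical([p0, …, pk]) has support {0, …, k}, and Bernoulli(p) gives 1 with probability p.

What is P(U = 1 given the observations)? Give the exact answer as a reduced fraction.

P(U = 1 | obs) = 22/65

Enumerate traces; 72 have nonzero weight after conditioning:
  (Z=1, Y=0, W=0, V=2, X=0, U=2) weight 1/308
  (Z=1, Y=0, W=0, V=2, X=1, U=2) weight 1/924
  (Z=1, Y=0, W=0, V=3, X=0, U=2) weight 1/308
  (Z=1, Y=0, W=0, V=3, X=1, U=2) weight 1/924
  (Z=1, Y=0, W=0, V=4, X=0, U=2) weight 1/308
  (Z=1, Y=0, W=0, V=4, X=1, U=2) weight 1/924
  (Z=1, Y=0, W=1, V=2, X=0, U=2) weight 1/616
  (Z=1, Y=0, W=1, V=2, X=1, U=2) weight 1/1848
  (Z=2, Y=1, W=0, V=2, X=0, U=1) weight 1/294
  … 63 more
Group by U:
  weight(U=1) = 1/21
  weight(U=2) = 43/462
Total weight = 1/21 + 43/462 = 65/462
P(U=1 | obs) = 1/21 / 65/462 = 22/65
P(U=2 | obs) = 43/462 / 65/462 = 43/65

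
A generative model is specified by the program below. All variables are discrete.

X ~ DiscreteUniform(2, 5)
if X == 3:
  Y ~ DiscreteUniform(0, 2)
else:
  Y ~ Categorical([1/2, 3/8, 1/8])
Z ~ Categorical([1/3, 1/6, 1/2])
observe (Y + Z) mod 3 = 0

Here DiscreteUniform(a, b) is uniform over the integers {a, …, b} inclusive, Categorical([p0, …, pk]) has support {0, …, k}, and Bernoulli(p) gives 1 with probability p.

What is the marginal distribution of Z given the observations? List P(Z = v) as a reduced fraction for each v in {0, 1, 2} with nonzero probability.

Enumerate traces; 12 have nonzero weight after conditioning:
  (X=2, Y=0, Z=0) weight 1/24
  (X=2, Y=1, Z=2) weight 3/64
  (X=2, Y=2, Z=1) weight 1/192
  (X=3, Y=0, Z=0) weight 1/36
  (X=3, Y=1, Z=2) weight 1/24
  (X=3, Y=2, Z=1) weight 1/72
  (X=4, Y=0, Z=0) weight 1/24
  (X=4, Y=1, Z=2) weight 3/64
  … 4 more
Group by Z:
  weight(Z=0) = 11/72
  weight(Z=1) = 17/576
  weight(Z=2) = 35/192
Total weight = 11/72 + 17/576 + 35/192 = 35/96
P(Z=0 | obs) = 11/72 / 35/96 = 44/105
P(Z=1 | obs) = 17/576 / 35/96 = 17/210
P(Z=2 | obs) = 35/192 / 35/96 = 1/2

P(Z=0) = 44/105, P(Z=1) = 17/210, P(Z=2) = 1/2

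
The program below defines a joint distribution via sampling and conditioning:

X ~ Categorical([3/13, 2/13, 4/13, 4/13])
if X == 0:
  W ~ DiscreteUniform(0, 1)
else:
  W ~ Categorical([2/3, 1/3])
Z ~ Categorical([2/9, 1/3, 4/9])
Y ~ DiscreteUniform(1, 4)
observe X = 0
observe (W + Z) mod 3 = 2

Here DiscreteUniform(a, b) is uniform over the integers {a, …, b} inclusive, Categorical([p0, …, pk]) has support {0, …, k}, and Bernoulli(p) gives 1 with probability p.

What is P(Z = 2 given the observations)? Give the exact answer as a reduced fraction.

P(Z = 2 | obs) = 4/7

Enumerate traces; 8 have nonzero weight after conditioning:
  (X=0, W=0, Z=2, Y=1) weight 1/78
  (X=0, W=0, Z=2, Y=2) weight 1/78
  (X=0, W=0, Z=2, Y=3) weight 1/78
  (X=0, W=0, Z=2, Y=4) weight 1/78
  (X=0, W=1, Z=1, Y=1) weight 1/104
  (X=0, W=1, Z=1, Y=2) weight 1/104
  (X=0, W=1, Z=1, Y=3) weight 1/104
  (X=0, W=1, Z=1, Y=4) weight 1/104
Group by Z:
  weight(Z=1) = 1/26
  weight(Z=2) = 2/39
Total weight = 1/26 + 2/39 = 7/78
P(Z=1 | obs) = 1/26 / 7/78 = 3/7
P(Z=2 | obs) = 2/39 / 7/78 = 4/7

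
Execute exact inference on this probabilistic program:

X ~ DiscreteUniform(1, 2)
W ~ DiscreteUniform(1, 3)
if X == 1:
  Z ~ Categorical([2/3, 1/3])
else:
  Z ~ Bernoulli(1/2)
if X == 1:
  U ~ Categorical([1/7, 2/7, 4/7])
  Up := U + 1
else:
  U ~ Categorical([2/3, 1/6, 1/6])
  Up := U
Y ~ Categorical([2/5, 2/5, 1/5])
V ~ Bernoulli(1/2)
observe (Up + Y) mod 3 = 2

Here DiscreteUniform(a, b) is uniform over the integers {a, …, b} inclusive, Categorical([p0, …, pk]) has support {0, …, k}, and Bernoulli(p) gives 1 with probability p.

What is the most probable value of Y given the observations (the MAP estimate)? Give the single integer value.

argmax_v P(Y = v | obs) = 2

Enumerate traces; 72 have nonzero weight after conditioning:
  (X=1, W=1, Z=0, U=0, Y=1, V=0) weight 1/315
  (X=1, W=1, Z=0, U=0, Y=1, V=1) weight 1/315
  (X=1, W=1, Z=0, U=1, Y=0, V=0) weight 2/315
  (X=1, W=1, Z=0, U=1, Y=0, V=1) weight 2/315
  (X=1, W=1, Z=0, U=2, Y=2, V=0) weight 2/315
  (X=1, W=1, Z=0, U=2, Y=2, V=1) weight 2/315
  (X=1, W=1, Z=1, U=0, Y=1, V=0) weight 1/630
  (X=1, W=1, Z=1, U=0, Y=1, V=1) weight 1/630
  … 64 more
Group by Y:
  weight(Y=0) = 19/210
  weight(Y=1) = 13/210
  weight(Y=2) = 13/105
Total weight = 19/210 + 13/210 + 13/105 = 29/105
P(Y=0 | obs) = 19/210 / 29/105 = 19/58
P(Y=1 | obs) = 13/210 / 29/105 = 13/58
P(Y=2 | obs) = 13/105 / 29/105 = 13/29
argmax = 2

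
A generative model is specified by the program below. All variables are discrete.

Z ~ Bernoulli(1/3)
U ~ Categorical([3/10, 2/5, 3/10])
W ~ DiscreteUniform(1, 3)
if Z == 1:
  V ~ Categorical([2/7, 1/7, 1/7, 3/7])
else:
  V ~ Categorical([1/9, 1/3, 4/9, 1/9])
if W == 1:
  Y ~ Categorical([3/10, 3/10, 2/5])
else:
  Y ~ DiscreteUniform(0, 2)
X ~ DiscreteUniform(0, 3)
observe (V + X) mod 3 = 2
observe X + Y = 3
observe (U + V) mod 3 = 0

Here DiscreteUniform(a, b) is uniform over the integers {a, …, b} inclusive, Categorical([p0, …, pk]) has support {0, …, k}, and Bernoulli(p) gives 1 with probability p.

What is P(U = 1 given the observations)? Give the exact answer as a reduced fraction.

P(U = 1 | obs) = 7540/18787

Enumerate traces; 24 have nonzero weight after conditioning:
  (Z=0, U=0, W=1, V=0, Y=1, X=2) weight 1/1800
  (Z=0, U=0, W=1, V=3, Y=1, X=2) weight 1/1800
  (Z=0, U=0, W=2, V=0, Y=1, X=2) weight 1/1620
  (Z=0, U=0, W=2, V=3, Y=1, X=2) weight 1/1620
  (Z=0, U=0, W=3, V=0, Y=1, X=2) weight 1/1620
  (Z=0, U=0, W=3, V=3, Y=1, X=2) weight 1/1620
  (Z=0, U=1, W=1, V=2, Y=0, X=3) weight 2/675
  (Z=0, U=1, W=2, V=2, Y=0, X=3) weight 4/1215
  (Z=0, U=2, W=1, V=1, Y=2, X=1) weight 1/450
  … 15 more
Group by U:
  weight(U=0) = 2117/226800
  weight(U=1) = 377/34020
  weight(U=2) = 34/4725
Total weight = 2117/226800 + 377/34020 + 34/4725 = 18787/680400
P(U=0 | obs) = 2117/226800 / 18787/680400 = 6351/18787
P(U=1 | obs) = 377/34020 / 18787/680400 = 7540/18787
P(U=2 | obs) = 34/4725 / 18787/680400 = 4896/18787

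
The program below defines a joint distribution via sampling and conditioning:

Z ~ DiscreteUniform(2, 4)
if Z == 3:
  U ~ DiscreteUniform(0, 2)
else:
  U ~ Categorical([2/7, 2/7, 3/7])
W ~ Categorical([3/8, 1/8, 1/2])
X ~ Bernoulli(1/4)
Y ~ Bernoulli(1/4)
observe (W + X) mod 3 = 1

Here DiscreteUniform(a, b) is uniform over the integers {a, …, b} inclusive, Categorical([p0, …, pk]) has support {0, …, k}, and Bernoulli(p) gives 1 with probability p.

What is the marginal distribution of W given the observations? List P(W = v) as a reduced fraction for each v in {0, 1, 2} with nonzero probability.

P(W=0) = 1/2, P(W=1) = 1/2

Enumerate traces; 36 have nonzero weight after conditioning:
  (Z=2, U=0, W=0, X=1, Y=0) weight 3/448
  (Z=2, U=0, W=0, X=1, Y=1) weight 1/448
  (Z=2, U=0, W=1, X=0, Y=0) weight 3/448
  (Z=2, U=0, W=1, X=0, Y=1) weight 1/448
  (Z=2, U=1, W=0, X=1, Y=0) weight 3/448
  (Z=2, U=1, W=0, X=1, Y=1) weight 1/448
  (Z=2, U=1, W=1, X=0, Y=0) weight 3/448
  (Z=2, U=1, W=1, X=0, Y=1) weight 1/448
  … 28 more
Group by W:
  weight(W=0) = 3/32
  weight(W=1) = 3/32
Total weight = 3/32 + 3/32 = 3/16
P(W=0 | obs) = 3/32 / 3/16 = 1/2
P(W=1 | obs) = 3/32 / 3/16 = 1/2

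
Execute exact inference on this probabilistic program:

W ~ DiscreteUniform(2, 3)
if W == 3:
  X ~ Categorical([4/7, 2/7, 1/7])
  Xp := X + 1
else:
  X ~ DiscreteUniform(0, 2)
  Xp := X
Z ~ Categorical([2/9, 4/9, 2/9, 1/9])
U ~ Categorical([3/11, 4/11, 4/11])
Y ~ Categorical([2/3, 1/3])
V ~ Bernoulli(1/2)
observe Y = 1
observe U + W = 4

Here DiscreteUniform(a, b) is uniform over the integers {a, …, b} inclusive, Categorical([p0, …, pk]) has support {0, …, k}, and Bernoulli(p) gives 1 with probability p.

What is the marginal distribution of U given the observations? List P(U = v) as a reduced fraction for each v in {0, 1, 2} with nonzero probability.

P(U=1) = 1/2, P(U=2) = 1/2

Enumerate traces; 48 have nonzero weight after conditioning:
  (W=2, X=0, Z=0, U=2, Y=1, V=0) weight 2/891
  (W=2, X=0, Z=0, U=2, Y=1, V=1) weight 2/891
  (W=2, X=0, Z=1, U=2, Y=1, V=0) weight 4/891
  (W=2, X=0, Z=1, U=2, Y=1, V=1) weight 4/891
  (W=2, X=0, Z=2, U=2, Y=1, V=0) weight 2/891
  (W=2, X=0, Z=2, U=2, Y=1, V=1) weight 2/891
  (W=2, X=0, Z=3, U=2, Y=1, V=0) weight 1/891
  (W=2, X=0, Z=3, U=2, Y=1, V=1) weight 1/891
  (W=3, X=0, Z=0, U=1, Y=1, V=0) weight 8/2079
  … 39 more
Group by U:
  weight(U=1) = 2/33
  weight(U=2) = 2/33
Total weight = 2/33 + 2/33 = 4/33
P(U=1 | obs) = 2/33 / 4/33 = 1/2
P(U=2 | obs) = 2/33 / 4/33 = 1/2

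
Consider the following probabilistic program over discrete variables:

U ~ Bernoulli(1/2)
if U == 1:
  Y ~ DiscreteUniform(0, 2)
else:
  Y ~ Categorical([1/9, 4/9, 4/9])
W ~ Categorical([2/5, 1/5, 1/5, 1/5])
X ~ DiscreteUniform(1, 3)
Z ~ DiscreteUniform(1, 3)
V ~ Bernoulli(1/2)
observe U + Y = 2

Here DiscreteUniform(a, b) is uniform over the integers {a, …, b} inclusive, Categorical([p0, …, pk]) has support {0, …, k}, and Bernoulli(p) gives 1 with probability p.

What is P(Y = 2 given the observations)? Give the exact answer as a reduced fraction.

Enumerate traces; 144 have nonzero weight after conditioning:
  (U=0, Y=2, W=0, X=1, Z=1, V=0) weight 2/405
  (U=0, Y=2, W=0, X=1, Z=1, V=1) weight 2/405
  (U=0, Y=2, W=0, X=1, Z=2, V=0) weight 2/405
  (U=0, Y=2, W=0, X=1, Z=2, V=1) weight 2/405
  (U=0, Y=2, W=0, X=1, Z=3, V=0) weight 2/405
  (U=0, Y=2, W=0, X=1, Z=3, V=1) weight 2/405
  (U=0, Y=2, W=0, X=2, Z=1, V=0) weight 2/405
  (U=0, Y=2, W=0, X=2, Z=1, V=1) weight 2/405
  (U=1, Y=1, W=0, X=1, Z=1, V=0) weight 1/270
  … 135 more
Group by Y:
  weight(Y=1) = 1/6
  weight(Y=2) = 2/9
Total weight = 1/6 + 2/9 = 7/18
P(Y=1 | obs) = 1/6 / 7/18 = 3/7
P(Y=2 | obs) = 2/9 / 7/18 = 4/7

P(Y = 2 | obs) = 4/7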